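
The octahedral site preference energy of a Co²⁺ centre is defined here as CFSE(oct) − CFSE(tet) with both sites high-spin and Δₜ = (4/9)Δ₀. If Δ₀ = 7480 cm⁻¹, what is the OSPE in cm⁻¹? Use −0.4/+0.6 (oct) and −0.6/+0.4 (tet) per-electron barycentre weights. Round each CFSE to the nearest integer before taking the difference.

Co is in group 9, so Co²⁺ is d⁷ (9 − 2 = 7).
Octahedral (high-spin): t2g^5 e_g^2, CFSE = 5(−0.4) + 2(+0.6) = -0.8Δ₀ = -0.8 × 7480 = -5984 cm⁻¹.
Tetrahedral: e^4 t2^3, CFSE = 4(−0.6) + 3(+0.4) = -1.2Δₜ = -1.2 × (4/9) × 7480 = -3989 cm⁻¹.
OSPE = -5984 − (-3989) = -1995 cm⁻¹.

-1995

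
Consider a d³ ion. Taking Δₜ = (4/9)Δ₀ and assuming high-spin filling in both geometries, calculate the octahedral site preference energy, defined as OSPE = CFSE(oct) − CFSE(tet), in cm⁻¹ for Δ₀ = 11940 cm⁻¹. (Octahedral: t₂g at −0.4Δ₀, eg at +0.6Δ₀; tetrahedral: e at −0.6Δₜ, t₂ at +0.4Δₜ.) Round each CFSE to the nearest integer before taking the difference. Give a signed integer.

In an octahedral site d³ (HS) is t2g^3 e_g^0, giving CFSE(oct) = -1.2Δ₀ = -14328 cm⁻¹.
Tetrahedral: e^2 t2^1, CFSE = 2(−0.6) + 1(+0.4) = -0.8Δₜ = -0.8 × (4/9) × 11940 = -4245 cm⁻¹.
Subtracting, OSPE = -14328 − (-4245) = -10083 cm⁻¹.

-10083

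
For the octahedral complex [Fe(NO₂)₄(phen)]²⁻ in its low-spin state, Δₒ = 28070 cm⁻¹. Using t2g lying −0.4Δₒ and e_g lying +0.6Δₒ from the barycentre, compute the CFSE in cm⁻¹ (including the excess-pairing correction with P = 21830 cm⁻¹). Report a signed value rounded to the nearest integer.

Ligand charges: 4×(-1) from NO₂⁻ and 1×(+0) from phen sum to -4; with overall charge -2, Fe is +2.
Group 8 minus oxidation state +2 gives a d⁶ configuration for Fe²⁺.
Configuration: t2g^6 e_g^0.
Orbital CFSE = 6(-0.4) + 0(0.6) = -2.4Δₒ = -2.4 × 28070 = -67368 cm⁻¹.
Pairing penalty: 3 pairs vs 1 in the high-spin reference → 2 extra × P = 43660 cm⁻¹.
Overall CFSE = -67368 + 43660 = -23708 cm⁻¹.

-23708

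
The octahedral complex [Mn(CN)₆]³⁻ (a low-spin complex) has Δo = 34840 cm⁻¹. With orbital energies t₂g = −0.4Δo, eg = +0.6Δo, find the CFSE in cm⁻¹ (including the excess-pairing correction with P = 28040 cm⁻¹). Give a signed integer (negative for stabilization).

-27704

Each CN⁻ contributes -1; 6 × (-1) = -6. With overall charge -3, Mn is in the +3 oxidation state.
Mn sits in group 7; removing 3 electrons leaves Mn³⁺ with 7 − 3 = 4 d electrons.
The d⁴ electrons fill as t₂g⁴ eg⁰.
CFSE(orbital) = 4×(-0.4Δo) + 0×(0.6Δo) = -1.6Δo; with Δo = 34840 cm⁻¹ that is -55744 cm⁻¹.
Relative to high-spin t₂g³ eg¹ (0 paired), the low-spin configuration has 1 additional pair, contributing +1 × 28040 = +28040 cm⁻¹.
Overall CFSE = -55744 + 28040 = -27704 cm⁻¹.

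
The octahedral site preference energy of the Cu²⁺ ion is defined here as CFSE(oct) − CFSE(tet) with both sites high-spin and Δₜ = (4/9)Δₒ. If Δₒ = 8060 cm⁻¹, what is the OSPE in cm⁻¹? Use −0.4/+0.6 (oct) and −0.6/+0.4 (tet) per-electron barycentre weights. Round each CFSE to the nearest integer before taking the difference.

-3403

Cu is in group 11, so Cu²⁺ is d⁹ (11 − 2 = 9).
Octahedral (high-spin): t2g^6 e_g^3, CFSE = 6(−0.4) + 3(+0.6) = -0.6Δₒ = -0.6 × 8060 = -4836 cm⁻¹.
In a tetrahedral site the filling is e^4 t2^5: CFSE(tet) = -0.4Δₜ = -0.4 × (4/9)(8060) = -1433 cm⁻¹.
Subtracting, OSPE = -4836 − (-1433) = -3403 cm⁻¹.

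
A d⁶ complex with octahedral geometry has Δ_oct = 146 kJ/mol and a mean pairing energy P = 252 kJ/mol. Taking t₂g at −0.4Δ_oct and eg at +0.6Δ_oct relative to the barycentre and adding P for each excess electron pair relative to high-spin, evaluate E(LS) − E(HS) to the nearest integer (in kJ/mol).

In the high-spin limit (t₂g⁴ eg²) the orbital term is -0.4Δ_oct = -58 kJ/mol, with no excess pairing.
Low-spin: t₂g⁶ eg⁰, orbital CFSE = -2.4Δ_oct = -350 kJ/mol; plus 2 excess pairs × P = +504 kJ/mol; total 154 kJ/mol.
Thus E(LS) − E(HS) = 212 kJ/mol.

212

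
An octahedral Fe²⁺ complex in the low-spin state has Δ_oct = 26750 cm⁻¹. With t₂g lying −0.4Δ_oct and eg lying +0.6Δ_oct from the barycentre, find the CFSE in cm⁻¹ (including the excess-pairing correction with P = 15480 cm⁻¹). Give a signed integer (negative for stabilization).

-33240

Fe²⁺: group 8, so d-count = 8 − 2 = 6.
Electron filling gives t₂g⁶ eg⁰.
The orbital stabilization is -2.4Δ_oct = -2.4 × 26750 = -64200 cm⁻¹.
High-spin d⁶ would be t₂g⁴ eg² with 1 pair; low-spin has 3, so 2 excess pairs cost +2P = +30960 cm⁻¹.
Net CFSE = -64200 + 30960 = -33240 cm⁻¹.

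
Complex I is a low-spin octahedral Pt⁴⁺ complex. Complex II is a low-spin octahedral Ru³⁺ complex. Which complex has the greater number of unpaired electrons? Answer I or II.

I: Pt⁴⁺: group 10, so d-count = 10 − 4 = 6; t₂g⁶ eg⁰ → 0 unpaired.
II: Ru is in group 8, so Ru³⁺ is d⁵ (8 − 3 = 5); t₂g⁵ eg⁰ → 1 unpaired.
So II has more unpaired electrons.

II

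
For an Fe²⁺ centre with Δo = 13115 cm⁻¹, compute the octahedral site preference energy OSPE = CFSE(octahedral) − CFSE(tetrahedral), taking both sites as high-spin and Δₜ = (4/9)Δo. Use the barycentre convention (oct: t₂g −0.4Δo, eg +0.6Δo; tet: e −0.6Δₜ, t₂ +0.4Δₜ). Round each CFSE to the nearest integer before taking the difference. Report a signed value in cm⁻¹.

Fe²⁺: group 8, so d-count = 8 − 2 = 6.
Octahedral (high-spin): t2g^4 e_g^2, CFSE = 4(−0.4) + 2(+0.6) = -0.4Δo = -0.4 × 13115 = -5246 cm⁻¹.
In a tetrahedral site the filling is e^3 t2^3: CFSE(tet) = -0.6Δₜ = -0.6 × (4/9)(13115) = -3497 cm⁻¹.
Subtracting, OSPE = -5246 − (-3497) = -1749 cm⁻¹.

-1749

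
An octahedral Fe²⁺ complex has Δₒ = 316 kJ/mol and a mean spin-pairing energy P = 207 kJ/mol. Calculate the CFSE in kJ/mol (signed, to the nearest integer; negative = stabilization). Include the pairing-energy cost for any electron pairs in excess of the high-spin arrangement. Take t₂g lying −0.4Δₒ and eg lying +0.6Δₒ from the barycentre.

Fe sits in group 8; removing 2 electrons leaves Fe²⁺ with 8 − 2 = 6 d electrons.
With Δₒ > P the complex is low-spin.
That gives t₂g⁶ eg⁰.
Orbital CFSE = -2.4Δₒ = -2.4 × 316 = -758 kJ/mol.
Excess pairs vs high-spin: 3 − 1 = 2; pairing cost = +414 kJ/mol.
Net CFSE = -758 + 414 = -344 kJ/mol.

-344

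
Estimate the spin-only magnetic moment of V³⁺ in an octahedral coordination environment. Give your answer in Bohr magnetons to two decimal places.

Group 5 minus oxidation state +3 gives a d² configuration for V³⁺.
For octahedral d² the high- and low-spin configurations coincide.
Configuration: t₂g² eg⁰ → 2 unpaired electrons.
μ(spin-only) = √[2(2+2)] = √8 ≈ 2.83 Bohr magnetons.

2.83 Bohr magnetons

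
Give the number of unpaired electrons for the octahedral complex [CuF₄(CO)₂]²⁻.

1

Ligand charges: 4×(-1) from F⁻ and 2×(+0) from CO sum to -4; with overall charge -2, Cu is +2.
Cu sits in group 11; removing 2 electrons leaves Cu²⁺ with 11 − 2 = 9 d electrons.
Configuration: t₂g⁶ eg³, giving 1 unpaired electron.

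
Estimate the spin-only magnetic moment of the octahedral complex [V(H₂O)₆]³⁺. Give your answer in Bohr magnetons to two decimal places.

2.83 Bohr magnetons

H₂O is neutral, so the +3 overall charge sits on V: oxidation state +3.
V³⁺: group 5, so d-count = 5 − 3 = 2.
Configuration: t₂g² eg⁰ → 2 unpaired electrons.
μ(spin-only) = √[2(2+2)] = √8 ≈ 2.83 Bohr magnetons.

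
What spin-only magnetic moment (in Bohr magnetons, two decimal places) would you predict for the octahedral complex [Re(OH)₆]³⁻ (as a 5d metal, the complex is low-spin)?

2.83 Bohr magnetons

Each OH⁻ contributes -1; 6 × (-1) = -6. With overall charge -3, Re is in the +3 oxidation state.
Group 7 minus oxidation state +3 gives a d⁴ configuration for Re³⁺.
Configuration: t2g^4 e_g^0 → 2 unpaired electrons.
μ(spin-only) = √[2(2+2)] = √8 ≈ 2.83 Bohr magnetons.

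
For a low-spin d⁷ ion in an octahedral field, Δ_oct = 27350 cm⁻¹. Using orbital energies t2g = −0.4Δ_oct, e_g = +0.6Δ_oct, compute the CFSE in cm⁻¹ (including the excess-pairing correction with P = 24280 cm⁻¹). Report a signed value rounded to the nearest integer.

Configuration: t2g^6 e_g^1.
Orbital CFSE = 6(-0.4) + 1(0.6) = -1.8Δ_oct = -1.8 × 27350 = -49230 cm⁻¹.
Relative to high-spin t2g^5 e_g^2 (2 paired), the low-spin configuration has 1 additional pair, contributing +1 × 24280 = +24280 cm⁻¹.
Combining: -49230 + 24280 = -24950 cm⁻¹.

-24950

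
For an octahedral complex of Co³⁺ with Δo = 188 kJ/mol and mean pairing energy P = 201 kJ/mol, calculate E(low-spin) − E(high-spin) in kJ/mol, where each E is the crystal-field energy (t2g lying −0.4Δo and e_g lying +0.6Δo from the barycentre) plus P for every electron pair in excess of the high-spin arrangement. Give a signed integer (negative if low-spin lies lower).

Co sits in group 9; removing 3 electrons leaves Co³⁺ with 9 − 3 = 6 d electrons.
High-spin: t2g^4 e_g^2, CFSE = -0.4Δo = -75 kJ/mol.
For low-spin the configuration is t2g^6 e_g^0: orbital energy -2.4 × 188 = -451 kJ/mol, and 2 additional pairs relative to high-spin add 402 kJ/mol, giving -49 kJ/mol.
E(LS) − E(HS) = -49 − (-75) = 26 kJ/mol.

26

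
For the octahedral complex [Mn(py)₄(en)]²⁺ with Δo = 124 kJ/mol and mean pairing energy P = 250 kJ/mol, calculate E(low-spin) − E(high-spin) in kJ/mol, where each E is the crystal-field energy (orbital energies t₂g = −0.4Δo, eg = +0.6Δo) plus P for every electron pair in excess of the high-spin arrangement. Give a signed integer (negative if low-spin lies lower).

Ligand charges: 4×(+0) from py and 1×(+0) from en sum to +0; with overall charge +2, Mn is +2.
Mn²⁺: group 7, so d-count = 7 − 2 = 5.
In the high-spin limit (t₂g³ eg²) the orbital term is 0.0Δo = 0 kJ/mol, with no excess pairing.
Low-spin: t₂g⁵ eg⁰, orbital CFSE = -2.0Δo = -248 kJ/mol; plus 2 excess pairs × P = +500 kJ/mol; total 252 kJ/mol.
The difference is 252 − (0) = 252 kJ/mol, so high-spin lies lower.

252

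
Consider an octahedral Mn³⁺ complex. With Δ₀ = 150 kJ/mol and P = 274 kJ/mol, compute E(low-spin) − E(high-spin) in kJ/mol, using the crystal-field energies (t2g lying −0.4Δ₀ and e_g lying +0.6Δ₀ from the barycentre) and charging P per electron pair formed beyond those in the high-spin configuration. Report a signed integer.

124

Mn is in group 7, so Mn³⁺ is d⁴ (7 − 3 = 4).
High-spin: t2g^3 e_g^1, CFSE = -0.6Δ₀ = -90 kJ/mol.
Low-spin: t2g^4 e_g^0, orbital CFSE = -1.6Δ₀ = -240 kJ/mol; plus 1 excess pair × P = +274 kJ/mol; total 34 kJ/mol.
Thus E(LS) − E(HS) = 124 kJ/mol.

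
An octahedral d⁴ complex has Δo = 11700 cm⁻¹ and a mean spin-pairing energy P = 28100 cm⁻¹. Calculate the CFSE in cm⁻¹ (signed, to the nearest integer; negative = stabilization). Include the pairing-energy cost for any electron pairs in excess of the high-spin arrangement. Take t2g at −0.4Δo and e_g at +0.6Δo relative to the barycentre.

-7020

With Δo < P the complex is high-spin.
That gives t2g^3 e_g^1.
Orbital CFSE = -0.6Δo = -0.6 × 11700 = -7020 cm⁻¹.
High-spin has no excess pairs, so no pairing correction applies.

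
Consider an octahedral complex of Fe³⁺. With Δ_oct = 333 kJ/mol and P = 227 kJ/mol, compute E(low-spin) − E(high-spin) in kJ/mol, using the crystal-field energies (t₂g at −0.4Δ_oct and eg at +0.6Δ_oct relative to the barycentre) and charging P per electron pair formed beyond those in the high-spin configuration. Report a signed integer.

Fe³⁺: group 8, so d-count = 8 − 3 = 5.
In the high-spin limit (t₂g³ eg²) the orbital term is 0.0Δ_oct = 0 kJ/mol, with no excess pairing.
Low-spin: t₂g⁵ eg⁰, orbital CFSE = -2.0Δ_oct = -666 kJ/mol; plus 2 excess pairs × P = +454 kJ/mol; total -212 kJ/mol.
E(LS) − E(HS) = -212 − (0) = -212 kJ/mol.

-212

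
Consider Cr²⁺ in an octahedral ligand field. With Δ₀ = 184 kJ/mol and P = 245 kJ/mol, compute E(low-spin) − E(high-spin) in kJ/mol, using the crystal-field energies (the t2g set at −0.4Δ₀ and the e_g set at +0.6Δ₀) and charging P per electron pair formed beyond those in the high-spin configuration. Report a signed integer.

Cr²⁺: group 6, so d-count = 6 − 2 = 4.
High-spin d⁴ fills as t2g^3 e_g^1 with CFSE 3(−0.4) + 1(+0.6) = -0.6Δ₀ = -110 kJ/mol.
For low-spin the configuration is t2g^4 e_g^0: orbital energy -1.6 × 184 = -294 kJ/mol, and 1 additional pair relative to high-spin adds 245 kJ/mol, giving -49 kJ/mol.
The difference is -49 − (-110) = 61 kJ/mol, so high-spin lies lower.

61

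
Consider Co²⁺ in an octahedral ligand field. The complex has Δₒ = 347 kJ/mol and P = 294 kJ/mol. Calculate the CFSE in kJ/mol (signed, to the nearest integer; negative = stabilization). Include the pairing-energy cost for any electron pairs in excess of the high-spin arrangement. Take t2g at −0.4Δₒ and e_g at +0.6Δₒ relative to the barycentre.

Co²⁺: group 9, so d-count = 9 − 2 = 7.
With Δₒ > P the complex is low-spin.
That gives t2g^6 e_g^1.
Orbital CFSE = -1.8Δₒ = -1.8 × 347 = -625 kJ/mol.
Excess pairs vs high-spin: 3 − 2 = 1; pairing cost = +294 kJ/mol.
Net CFSE = -625 + 294 = -331 kJ/mol.

-331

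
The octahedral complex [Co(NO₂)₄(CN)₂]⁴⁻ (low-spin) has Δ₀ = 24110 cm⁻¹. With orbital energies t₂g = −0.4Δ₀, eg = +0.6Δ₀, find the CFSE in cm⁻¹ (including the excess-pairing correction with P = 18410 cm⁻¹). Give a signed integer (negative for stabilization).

Ligand charges: 4×(-1) from NO₂⁻ and 2×(-1) from CN⁻ sum to -6; with overall charge -4, Co is +2.
Group 9 minus oxidation state +2 gives a d⁷ configuration for Co²⁺.
The d⁷ electrons fill as t₂g⁶ eg¹.
CFSE(orbital) = 6×(-0.4Δ₀) + 1×(0.6Δ₀) = -1.8Δ₀; with Δ₀ = 24110 cm⁻¹ that is -43398 cm⁻¹.
Pairing penalty: 3 pairs vs 2 in the high-spin reference → 1 extra × P = 18410 cm⁻¹.
Overall CFSE = -43398 + 18410 = -24988 cm⁻¹.

-24988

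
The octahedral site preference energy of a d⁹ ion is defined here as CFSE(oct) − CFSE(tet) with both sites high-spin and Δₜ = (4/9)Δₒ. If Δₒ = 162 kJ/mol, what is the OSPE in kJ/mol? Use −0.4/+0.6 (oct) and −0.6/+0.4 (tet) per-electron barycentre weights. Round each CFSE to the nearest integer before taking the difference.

Octahedral high-spin t2g^6 e_g^3: CFSE = -0.6 × 162 = -97 kJ/mol.
Tetrahedral e^4 t2^5 gives -0.4Δₜ = -0.4 × (4/9) × 162 = -29 kJ/mol.
OSPE = -97 − (-29) = -68 kJ/mol.

-68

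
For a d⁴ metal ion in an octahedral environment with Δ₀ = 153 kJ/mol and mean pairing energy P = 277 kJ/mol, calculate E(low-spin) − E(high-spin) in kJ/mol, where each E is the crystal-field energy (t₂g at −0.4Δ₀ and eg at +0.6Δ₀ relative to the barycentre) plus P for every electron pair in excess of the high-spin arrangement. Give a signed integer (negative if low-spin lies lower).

High-spin d⁴ fills as t₂g³ eg¹ with CFSE 3(−0.4) + 1(+0.6) = -0.6Δ₀ = -92 kJ/mol.
Low-spin: t₂g⁴ eg⁰, orbital CFSE = -1.6Δ₀ = -245 kJ/mol; plus 1 excess pair × P = +277 kJ/mol; total 32 kJ/mol.
E(LS) − E(HS) = 32 − (-92) = 124 kJ/mol.

124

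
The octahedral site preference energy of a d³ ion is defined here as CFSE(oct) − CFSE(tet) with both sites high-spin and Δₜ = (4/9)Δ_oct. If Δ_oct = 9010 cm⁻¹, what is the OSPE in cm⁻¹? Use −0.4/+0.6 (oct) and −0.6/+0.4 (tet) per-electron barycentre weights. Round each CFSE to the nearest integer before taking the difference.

-7608

Octahedral (high-spin): t2g^3 e_g^0, CFSE = 3(−0.4) + 0(+0.6) = -1.2Δ_oct = -1.2 × 9010 = -10812 cm⁻¹.
Tetrahedral: e^2 t2^1, CFSE = 2(−0.6) + 1(+0.4) = -0.8Δₜ = -0.8 × (4/9) × 9010 = -3204 cm⁻¹.
Subtracting, OSPE = -10812 − (-3204) = -7608 cm⁻¹.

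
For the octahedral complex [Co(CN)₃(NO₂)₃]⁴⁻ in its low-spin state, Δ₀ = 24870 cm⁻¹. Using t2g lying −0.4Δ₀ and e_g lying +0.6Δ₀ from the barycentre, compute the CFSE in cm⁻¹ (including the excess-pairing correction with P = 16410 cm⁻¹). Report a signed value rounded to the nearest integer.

Ligand charges: 3×(-1) from CN⁻ and 3×(-1) from NO₂⁻ sum to -6; with overall charge -4, Co is +2.
Co²⁺: group 9, so d-count = 9 − 2 = 7.
The d⁷ electrons fill as t2g^6 e_g^1.
CFSE(orbital) = 6×(-0.4Δ₀) + 1×(0.6Δ₀) = -1.8Δ₀; with Δ₀ = 24870 cm⁻¹ that is -44766 cm⁻¹.
Pairing penalty: 3 pairs vs 2 in the high-spin reference → 1 extra × P = 16410 cm⁻¹.
Overall CFSE = -44766 + 16410 = -28356 cm⁻¹.

-28356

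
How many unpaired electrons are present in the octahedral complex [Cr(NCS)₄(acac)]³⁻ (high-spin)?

4

Ligand charges: 4×(-1) from NCS⁻ and 1×(-1) from acac⁻ sum to -5; with overall charge -3, Cr is +2.
Cr is in group 6, so Cr²⁺ is d⁴ (6 − 2 = 4).
Configuration: t₂g³ eg¹, giving 4 unpaired electrons.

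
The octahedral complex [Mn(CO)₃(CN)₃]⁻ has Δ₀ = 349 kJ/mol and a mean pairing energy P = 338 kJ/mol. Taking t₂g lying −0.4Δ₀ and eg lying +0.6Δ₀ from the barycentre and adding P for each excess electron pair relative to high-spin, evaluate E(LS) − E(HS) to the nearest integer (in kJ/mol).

Ligand charges: 3×(+0) from CO and 3×(-1) from CN⁻ sum to -3; with overall charge -1, Mn is +2.
Group 7 minus oxidation state +2 gives a d⁵ configuration for Mn²⁺.
High-spin d⁵ fills as t₂g³ eg² with CFSE 3(−0.4) + 2(+0.6) = 0.0Δ₀ = 0 kJ/mol.
Low-spin t₂g⁵ eg⁰ gives -2.0Δ₀ = -698 kJ/mol, but forming 2 extra pairs costs 2P = 676 kJ/mol, so E(LS) = -698 + 676 = -22 kJ/mol.
E(LS) − E(HS) = -22 − (0) = -22 kJ/mol.

-22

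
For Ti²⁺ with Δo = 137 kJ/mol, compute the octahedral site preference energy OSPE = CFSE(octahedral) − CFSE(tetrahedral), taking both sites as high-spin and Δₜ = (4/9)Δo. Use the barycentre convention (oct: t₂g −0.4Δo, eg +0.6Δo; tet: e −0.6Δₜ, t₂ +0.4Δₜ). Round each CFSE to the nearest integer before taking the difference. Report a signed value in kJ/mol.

Ti²⁺: group 4, so d-count = 4 − 2 = 2.
Octahedral (high-spin): t₂g² eg⁰, CFSE = 2(−0.4) + 0(+0.6) = -0.8Δo = -0.8 × 137 = -110 kJ/mol.
In a tetrahedral site the filling is e² t₂⁰: CFSE(tet) = -1.2Δₜ = -1.2 × (4/9)(137) = -73 kJ/mol.
OSPE = CFSE(oct) − CFSE(tet) = -110 − (-73) = -37 kJ/mol.

-37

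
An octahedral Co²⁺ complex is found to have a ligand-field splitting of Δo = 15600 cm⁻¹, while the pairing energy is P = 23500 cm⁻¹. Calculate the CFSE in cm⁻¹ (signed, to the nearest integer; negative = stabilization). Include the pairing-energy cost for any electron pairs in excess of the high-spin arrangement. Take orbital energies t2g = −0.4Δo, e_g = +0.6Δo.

-12480

Group 9 minus oxidation state +2 gives a d⁷ configuration for Co²⁺.
Since Δo = 15600 cm⁻¹ < P = 23500 cm⁻¹, the complex adopts the high-spin configuration.
That gives t2g^5 e_g^2.
Orbital CFSE = -0.8Δo = -0.8 × 15600 = -12480 cm⁻¹.
High-spin has no excess pairs, so no pairing correction applies.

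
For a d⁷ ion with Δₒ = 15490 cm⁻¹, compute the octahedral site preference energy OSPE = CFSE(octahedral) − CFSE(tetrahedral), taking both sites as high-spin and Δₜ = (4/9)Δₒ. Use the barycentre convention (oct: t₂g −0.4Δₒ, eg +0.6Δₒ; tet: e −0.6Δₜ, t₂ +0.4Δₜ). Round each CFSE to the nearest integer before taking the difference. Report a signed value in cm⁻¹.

-4131

Octahedral (high-spin): t₂g⁵ eg², CFSE = 5(−0.4) + 2(+0.6) = -0.8Δₒ = -0.8 × 15490 = -12392 cm⁻¹.
Tetrahedral e⁴ t₂³ gives -1.2Δₜ = -1.2 × (4/9) × 15490 = -8261 cm⁻¹.
Subtracting, OSPE = -12392 − (-8261) = -4131 cm⁻¹.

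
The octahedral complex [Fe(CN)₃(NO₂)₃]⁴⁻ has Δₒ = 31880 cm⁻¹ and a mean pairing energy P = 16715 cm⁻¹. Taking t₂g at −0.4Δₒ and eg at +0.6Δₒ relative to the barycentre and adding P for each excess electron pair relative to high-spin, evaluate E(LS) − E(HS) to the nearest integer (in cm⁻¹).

-30330

Ligand charges: 3×(-1) from CN⁻ and 3×(-1) from NO₂⁻ sum to -6; with overall charge -4, Fe is +2.
Fe sits in group 8; removing 2 electrons leaves Fe²⁺ with 8 − 2 = 6 d electrons.
High-spin: t₂g⁴ eg², CFSE = -0.4Δₒ = -12752 cm⁻¹.
Low-spin: t₂g⁶ eg⁰, orbital CFSE = -2.4Δₒ = -76512 cm⁻¹; plus 2 excess pairs × P = +33430 cm⁻¹; total -43082 cm⁻¹.
The difference is -43082 − (-12752) = -30330 cm⁻¹, so low-spin lies lower.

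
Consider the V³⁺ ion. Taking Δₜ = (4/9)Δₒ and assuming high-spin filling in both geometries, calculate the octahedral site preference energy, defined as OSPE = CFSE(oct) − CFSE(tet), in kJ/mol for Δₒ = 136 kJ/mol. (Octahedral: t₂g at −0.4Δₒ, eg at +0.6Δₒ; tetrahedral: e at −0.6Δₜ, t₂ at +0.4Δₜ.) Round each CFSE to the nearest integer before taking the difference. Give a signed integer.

-36

Group 5 minus oxidation state +3 gives a d² configuration for V³⁺.
In an octahedral site d² (HS) is t2g^2 e_g^0, giving CFSE(oct) = -0.8Δₒ = -109 kJ/mol.
Tetrahedral e^2 t2^0 gives -1.2Δₜ = -1.2 × (4/9) × 136 = -73 kJ/mol.
OSPE = -109 − (-73) = -36 kJ/mol.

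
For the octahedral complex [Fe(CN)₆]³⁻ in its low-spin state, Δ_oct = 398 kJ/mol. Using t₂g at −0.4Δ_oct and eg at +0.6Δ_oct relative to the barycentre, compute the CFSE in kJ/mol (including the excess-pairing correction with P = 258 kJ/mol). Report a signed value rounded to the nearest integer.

-280

Each CN⁻ contributes -1; 6 × (-1) = -6. With overall charge -3, Fe is in the +3 oxidation state.
Fe³⁺: group 8, so d-count = 8 − 3 = 5.
Electron filling gives t₂g⁵ eg⁰.
CFSE(orbital) = 5×(-0.4Δ_oct) + 0×(0.6Δ_oct) = -2.0Δ_oct; with Δ_oct = 398 kJ/mol that is -796 kJ/mol.
Pairing penalty: 2 pairs vs 0 in the high-spin reference → 2 extra × P = 516 kJ/mol.
Combining: -796 + 516 = -280 kJ/mol.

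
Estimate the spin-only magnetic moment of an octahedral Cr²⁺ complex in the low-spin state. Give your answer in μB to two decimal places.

Group 6 minus oxidation state +2 gives a d⁴ configuration for Cr²⁺.
Configuration: t₂g⁴ eg⁰ → 2 unpaired electrons.
μ(spin-only) = √[2(2+2)] = √8 ≈ 2.83 μB.

2.83 μB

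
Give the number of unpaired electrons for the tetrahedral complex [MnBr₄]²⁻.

5

Each Br⁻ contributes -1; 4 × (-1) = -4. With overall charge -2, Mn is in the +2 oxidation state.
Mn sits in group 7; removing 2 electrons leaves Mn²⁺ with 7 − 2 = 5 d electrons.
Tetrahedral splitting is small, so the complex is high-spin.
Configuration: e^2 t2^3, giving 5 unpaired electrons.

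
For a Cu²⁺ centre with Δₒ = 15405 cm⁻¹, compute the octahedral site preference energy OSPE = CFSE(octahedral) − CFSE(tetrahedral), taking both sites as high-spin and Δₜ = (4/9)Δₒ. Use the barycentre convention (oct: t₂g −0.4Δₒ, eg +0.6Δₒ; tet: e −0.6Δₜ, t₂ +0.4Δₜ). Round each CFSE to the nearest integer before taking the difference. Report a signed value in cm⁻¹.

Cu²⁺: group 11, so d-count = 11 − 2 = 9.
Octahedral (high-spin): t₂g⁶ eg³, CFSE = 6(−0.4) + 3(+0.6) = -0.6Δₒ = -0.6 × 15405 = -9243 cm⁻¹.
Tetrahedral e⁴ t₂⁵ gives -0.4Δₜ = -0.4 × (4/9) × 15405 = -2739 cm⁻¹.
OSPE = -9243 − (-2739) = -6504 cm⁻¹.

-6504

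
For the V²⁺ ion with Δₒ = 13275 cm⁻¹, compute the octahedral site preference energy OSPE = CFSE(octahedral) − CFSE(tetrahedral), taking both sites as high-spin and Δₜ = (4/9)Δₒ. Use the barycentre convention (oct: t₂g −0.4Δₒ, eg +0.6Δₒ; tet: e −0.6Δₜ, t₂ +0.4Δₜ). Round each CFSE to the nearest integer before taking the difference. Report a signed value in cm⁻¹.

-11210

V sits in group 5; removing 2 electrons leaves V²⁺ with 5 − 2 = 3 d electrons.
In an octahedral site d³ (HS) is t2g^3 e_g^0, giving CFSE(oct) = -1.2Δₒ = -15930 cm⁻¹.
Tetrahedral: e^2 t2^1, CFSE = 2(−0.6) + 1(+0.4) = -0.8Δₜ = -0.8 × (4/9) × 13275 = -4720 cm⁻¹.
OSPE = -15930 − (-4720) = -11210 cm⁻¹.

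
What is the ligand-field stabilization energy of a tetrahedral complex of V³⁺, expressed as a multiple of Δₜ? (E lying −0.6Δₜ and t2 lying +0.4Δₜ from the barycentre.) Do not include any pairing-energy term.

V is in group 5, so V³⁺ is d² (5 − 3 = 2).
Tetrahedral splitting is small, so the complex is high-spin.
Configuration: e^2 t2^0.
CFSE = 2(-0.6Δₜ) + 0(0.4Δₜ) = -1.2Δₜ + 0.0Δₜ = -1.2Δₜ.

-1.2 Δₜ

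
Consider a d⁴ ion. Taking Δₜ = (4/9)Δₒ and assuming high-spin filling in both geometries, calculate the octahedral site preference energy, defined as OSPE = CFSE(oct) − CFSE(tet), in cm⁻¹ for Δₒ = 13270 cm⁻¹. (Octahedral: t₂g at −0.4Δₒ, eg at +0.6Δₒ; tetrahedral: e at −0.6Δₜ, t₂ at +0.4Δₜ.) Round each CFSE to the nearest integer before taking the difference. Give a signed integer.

-5603

Octahedral (high-spin): t₂g³ eg¹, CFSE = 3(−0.4) + 1(+0.6) = -0.6Δₒ = -0.6 × 13270 = -7962 cm⁻¹.
Tetrahedral: e² t₂², CFSE = 2(−0.6) + 2(+0.4) = -0.4Δₜ = -0.4 × (4/9) × 13270 = -2359 cm⁻¹.
OSPE = CFSE(oct) − CFSE(tet) = -7962 − (-2359) = -5603 cm⁻¹.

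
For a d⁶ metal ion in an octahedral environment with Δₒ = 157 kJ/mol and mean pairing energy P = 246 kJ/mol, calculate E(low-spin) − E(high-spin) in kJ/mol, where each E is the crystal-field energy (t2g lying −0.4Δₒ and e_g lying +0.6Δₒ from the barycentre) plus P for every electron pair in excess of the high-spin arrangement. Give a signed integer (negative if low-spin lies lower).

178

High-spin: t2g^4 e_g^2, CFSE = -0.4Δₒ = -63 kJ/mol.
Low-spin: t2g^6 e_g^0, orbital CFSE = -2.4Δₒ = -377 kJ/mol; plus 2 excess pairs × P = +492 kJ/mol; total 115 kJ/mol.
The difference is 115 − (-63) = 178 kJ/mol, so high-spin lies lower.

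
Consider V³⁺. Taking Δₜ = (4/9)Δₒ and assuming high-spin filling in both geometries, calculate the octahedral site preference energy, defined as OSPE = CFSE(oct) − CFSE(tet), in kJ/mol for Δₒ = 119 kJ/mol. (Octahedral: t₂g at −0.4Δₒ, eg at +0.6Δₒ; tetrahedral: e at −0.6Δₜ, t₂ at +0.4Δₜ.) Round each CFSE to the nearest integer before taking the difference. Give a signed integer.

V sits in group 5; removing 3 electrons leaves V³⁺ with 5 − 3 = 2 d electrons.
In an octahedral site d² (HS) is t2g^2 e_g^0, giving CFSE(oct) = -0.8Δₒ = -95 kJ/mol.
Tetrahedral e^2 t2^0 gives -1.2Δₜ = -1.2 × (4/9) × 119 = -63 kJ/mol.
OSPE = CFSE(oct) − CFSE(tet) = -95 − (-63) = -32 kJ/mol.

-32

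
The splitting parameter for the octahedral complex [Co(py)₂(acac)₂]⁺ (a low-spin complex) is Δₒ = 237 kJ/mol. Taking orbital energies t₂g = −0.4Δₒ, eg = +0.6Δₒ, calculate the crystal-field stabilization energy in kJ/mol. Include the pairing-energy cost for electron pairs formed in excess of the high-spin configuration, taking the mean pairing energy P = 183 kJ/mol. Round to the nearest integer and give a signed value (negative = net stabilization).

-203

Ligand charges: 2×(+0) from py and 2×(-1) from acac⁻ sum to -2; with overall charge +1, Co is +3.
Co is in group 9, so Co³⁺ is d⁶ (9 − 3 = 6).
The d⁶ electrons fill as t₂g⁶ eg⁰.
CFSE(orbital) = 6×(-0.4Δₒ) + 0×(0.6Δₒ) = -2.4Δₒ; with Δₒ = 237 kJ/mol that is -569 kJ/mol.
High-spin d⁶ would be t₂g⁴ eg² with 1 pair; low-spin has 3, so 2 excess pairs cost +2P = +366 kJ/mol.
Combining: -569 + 366 = -203 kJ/mol.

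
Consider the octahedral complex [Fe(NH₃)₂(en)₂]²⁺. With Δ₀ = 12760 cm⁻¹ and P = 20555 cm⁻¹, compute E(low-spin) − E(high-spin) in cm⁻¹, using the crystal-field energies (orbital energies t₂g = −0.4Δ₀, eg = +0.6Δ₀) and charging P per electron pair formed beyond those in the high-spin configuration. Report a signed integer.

Ligand charges: 2×(+0) from NH₃ and 2×(+0) from en sum to +0; with overall charge +2, Fe is +2.
Fe sits in group 8; removing 2 electrons leaves Fe²⁺ with 8 − 2 = 6 d electrons.
High-spin: t₂g⁴ eg², CFSE = -0.4Δ₀ = -5104 cm⁻¹.
Low-spin: t₂g⁶ eg⁰, orbital CFSE = -2.4Δ₀ = -30624 cm⁻¹; plus 2 excess pairs × P = +41110 cm⁻¹; total 10486 cm⁻¹.
E(LS) − E(HS) = 10486 − (-5104) = 15590 cm⁻¹.

15590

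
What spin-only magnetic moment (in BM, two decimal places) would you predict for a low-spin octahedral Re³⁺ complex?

Re sits in group 7; removing 3 electrons leaves Re³⁺ with 7 − 3 = 4 d electrons.
Configuration: t2g^4 e_g^0 → 2 unpaired electrons.
μ(spin-only) = √[2(2+2)] = √8 ≈ 2.83 BM.

2.83 BM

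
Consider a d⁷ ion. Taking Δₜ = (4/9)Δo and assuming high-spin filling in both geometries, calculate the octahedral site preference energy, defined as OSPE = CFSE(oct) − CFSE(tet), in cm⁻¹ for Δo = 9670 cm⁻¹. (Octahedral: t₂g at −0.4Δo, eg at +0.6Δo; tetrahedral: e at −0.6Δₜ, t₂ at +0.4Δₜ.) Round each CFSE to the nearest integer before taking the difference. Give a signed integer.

-2579

In an octahedral site d⁷ (HS) is t₂g⁵ eg², giving CFSE(oct) = -0.8Δo = -7736 cm⁻¹.
Tetrahedral e⁴ t₂³ gives -1.2Δₜ = -1.2 × (4/9) × 9670 = -5157 cm⁻¹.
OSPE = CFSE(oct) − CFSE(tet) = -7736 − (-5157) = -2579 cm⁻¹.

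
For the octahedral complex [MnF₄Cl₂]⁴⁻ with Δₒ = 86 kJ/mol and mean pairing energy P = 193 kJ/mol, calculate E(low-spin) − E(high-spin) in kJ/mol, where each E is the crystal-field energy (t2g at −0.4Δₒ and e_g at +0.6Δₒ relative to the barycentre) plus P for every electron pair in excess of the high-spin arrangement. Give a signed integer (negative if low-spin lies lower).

214

Ligand charges: 4×(-1) from F⁻ and 2×(-1) from Cl⁻ sum to -6; with overall charge -4, Mn is +2.
Mn sits in group 7; removing 2 electrons leaves Mn²⁺ with 7 − 2 = 5 d electrons.
High-spin: t2g^3 e_g^2, CFSE = 0.0Δₒ = 0 kJ/mol.
Low-spin t2g^5 e_g^0 gives -2.0Δₒ = -172 kJ/mol, but forming 2 extra pairs costs 2P = 386 kJ/mol, so E(LS) = -172 + 386 = 214 kJ/mol.
E(LS) − E(HS) = 214 − (0) = 214 kJ/mol.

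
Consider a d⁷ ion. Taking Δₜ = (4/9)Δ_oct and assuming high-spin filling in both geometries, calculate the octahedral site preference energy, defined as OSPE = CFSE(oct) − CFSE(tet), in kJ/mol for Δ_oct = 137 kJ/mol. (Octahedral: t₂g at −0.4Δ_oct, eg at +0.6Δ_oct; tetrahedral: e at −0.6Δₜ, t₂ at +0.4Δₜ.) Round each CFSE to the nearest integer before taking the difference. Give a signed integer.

-37

In an octahedral site d⁷ (HS) is t2g^5 e_g^2, giving CFSE(oct) = -0.8Δ_oct = -110 kJ/mol.
Tetrahedral: e^4 t2^3, CFSE = 4(−0.6) + 3(+0.4) = -1.2Δₜ = -1.2 × (4/9) × 137 = -73 kJ/mol.
OSPE = CFSE(oct) − CFSE(tet) = -110 − (-73) = -37 kJ/mol.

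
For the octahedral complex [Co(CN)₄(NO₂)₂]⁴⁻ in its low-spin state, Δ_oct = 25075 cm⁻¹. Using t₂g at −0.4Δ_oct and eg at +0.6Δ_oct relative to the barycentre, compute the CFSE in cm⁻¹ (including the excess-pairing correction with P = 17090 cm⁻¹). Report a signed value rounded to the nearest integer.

-28045

Ligand charges: 4×(-1) from CN⁻ and 2×(-1) from NO₂⁻ sum to -6; with overall charge -4, Co is +2.
Group 9 minus oxidation state +2 gives a d⁷ configuration for Co²⁺.
The d⁷ electrons fill as t₂g⁶ eg¹.
CFSE(orbital) = 6×(-0.4Δ_oct) + 1×(0.6Δ_oct) = -1.8Δ_oct; with Δ_oct = 25075 cm⁻¹ that is -45135 cm⁻¹.
High-spin d⁷ would be t₂g⁵ eg² with 2 pairs; low-spin has 3, so 1 excess pair costs +1P = +17090 cm⁻¹.
Overall CFSE = -45135 + 17090 = -28045 cm⁻¹.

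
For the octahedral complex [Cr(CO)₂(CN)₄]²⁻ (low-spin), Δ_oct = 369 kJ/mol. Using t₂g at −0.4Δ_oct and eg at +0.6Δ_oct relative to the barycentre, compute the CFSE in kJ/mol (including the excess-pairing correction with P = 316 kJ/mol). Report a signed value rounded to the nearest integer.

Ligand charges: 2×(+0) from CO and 4×(-1) from CN⁻ sum to -4; with overall charge -2, Cr is +2.
Cr is in group 6, so Cr²⁺ is d⁴ (6 − 2 = 4).
Configuration: t₂g⁴ eg⁰.
The orbital stabilization is -1.6Δ_oct = -1.6 × 369 = -590 kJ/mol.
High-spin d⁴ would be t₂g³ eg¹ with 0 pairs; low-spin has 1, so 1 excess pair costs +1P = +316 kJ/mol.
Overall CFSE = -590 + 316 = -274 kJ/mol.

-274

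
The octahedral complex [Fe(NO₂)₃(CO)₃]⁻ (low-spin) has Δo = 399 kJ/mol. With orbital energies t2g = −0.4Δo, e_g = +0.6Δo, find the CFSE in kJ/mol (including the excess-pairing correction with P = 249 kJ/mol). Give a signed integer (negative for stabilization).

Ligand charges: 3×(-1) from NO₂⁻ and 3×(+0) from CO sum to -3; with overall charge -1, Fe is +2.
Fe is in group 8, so Fe²⁺ is d⁶ (8 − 2 = 6).
Electron filling gives t2g^6 e_g^0.
The orbital stabilization is -2.4Δo = -2.4 × 399 = -958 kJ/mol.
Pairing penalty: 3 pairs vs 1 in the high-spin reference → 2 extra × P = 498 kJ/mol.
Overall CFSE = -958 + 498 = -460 kJ/mol.

-460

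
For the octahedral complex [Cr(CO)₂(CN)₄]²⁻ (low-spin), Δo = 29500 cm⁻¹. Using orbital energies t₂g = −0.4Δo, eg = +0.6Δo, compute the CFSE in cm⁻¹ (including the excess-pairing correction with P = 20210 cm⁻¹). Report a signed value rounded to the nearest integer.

-26990

Ligand charges: 2×(+0) from CO and 4×(-1) from CN⁻ sum to -4; with overall charge -2, Cr is +2.
Group 6 minus oxidation state +2 gives a d⁴ configuration for Cr²⁺.
The d⁴ electrons fill as t₂g⁴ eg⁰.
Orbital CFSE = 4(-0.4) + 0(0.6) = -1.6Δo = -1.6 × 29500 = -47200 cm⁻¹.
High-spin d⁴ would be t₂g³ eg¹ with 0 pairs; low-spin has 1, so 1 excess pair costs +1P = +20210 cm⁻¹.
Net CFSE = -47200 + 20210 = -26990 cm⁻¹.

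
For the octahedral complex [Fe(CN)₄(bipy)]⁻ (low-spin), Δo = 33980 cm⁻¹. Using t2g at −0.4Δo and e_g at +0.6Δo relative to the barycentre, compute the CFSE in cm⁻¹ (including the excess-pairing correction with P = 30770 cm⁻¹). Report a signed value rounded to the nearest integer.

-6420

Ligand charges: 4×(-1) from CN⁻ and 1×(+0) from bipy sum to -4; with overall charge -1, Fe is +3.
Group 8 minus oxidation state +3 gives a d⁵ configuration for Fe³⁺.
Configuration: t2g^5 e_g^0.
The orbital stabilization is -2.0Δo = -2.0 × 33980 = -67960 cm⁻¹.
High-spin d⁵ would be t2g^3 e_g^2 with 0 pairs; low-spin has 2, so 2 excess pairs cost +2P = +61540 cm⁻¹.
Net CFSE = -67960 + 61540 = -6420 cm⁻¹.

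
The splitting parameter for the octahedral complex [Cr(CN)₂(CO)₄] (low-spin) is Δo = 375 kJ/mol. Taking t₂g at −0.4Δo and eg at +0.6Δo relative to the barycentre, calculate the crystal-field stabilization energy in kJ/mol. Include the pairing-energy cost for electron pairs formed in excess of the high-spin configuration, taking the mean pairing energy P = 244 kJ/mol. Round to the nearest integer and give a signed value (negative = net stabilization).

Ligand charges: 2×(-1) from CN⁻ and 4×(+0) from CO sum to -2; with overall charge +0, Cr is +2.
Cr sits in group 6; removing 2 electrons leaves Cr²⁺ with 6 − 2 = 4 d electrons.
Configuration: t₂g⁴ eg⁰.
The orbital stabilization is -1.6Δo = -1.6 × 375 = -600 kJ/mol.
High-spin d⁴ would be t₂g³ eg¹ with 0 pairs; low-spin has 1, so 1 excess pair costs +1P = +244 kJ/mol.
Combining: -600 + 244 = -356 kJ/mol.

-356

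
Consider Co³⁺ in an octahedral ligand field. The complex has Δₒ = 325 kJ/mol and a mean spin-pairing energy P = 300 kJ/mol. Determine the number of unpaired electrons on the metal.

Group 9 minus oxidation state +3 gives a d⁶ configuration for Co³⁺.
Here Δₒ > P (325 > 300), so the low-spin state is favoured.
That gives t2g^6 e_g^0.
Unpaired electrons: 0.

0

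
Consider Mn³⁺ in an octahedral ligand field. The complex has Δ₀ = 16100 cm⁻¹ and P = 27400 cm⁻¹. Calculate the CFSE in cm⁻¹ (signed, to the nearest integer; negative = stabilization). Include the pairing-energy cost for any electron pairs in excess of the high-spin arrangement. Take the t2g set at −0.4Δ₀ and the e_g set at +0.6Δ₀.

Mn³⁺: group 7, so d-count = 7 − 3 = 4.
Since Δ₀ = 16100 cm⁻¹ < P = 27400 cm⁻¹, the complex adopts the high-spin configuration.
Configuration: t2g^3 e_g^1.
Orbital CFSE = -0.6Δ₀ = -0.6 × 16100 = -9660 cm⁻¹.
High-spin has no excess pairs, so no pairing correction applies.

-9660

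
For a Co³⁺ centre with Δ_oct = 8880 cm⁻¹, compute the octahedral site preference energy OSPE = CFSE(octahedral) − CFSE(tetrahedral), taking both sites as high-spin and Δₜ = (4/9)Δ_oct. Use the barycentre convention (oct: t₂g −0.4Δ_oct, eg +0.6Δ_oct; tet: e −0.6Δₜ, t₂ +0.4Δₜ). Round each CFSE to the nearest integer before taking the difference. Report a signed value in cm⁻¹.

-1184

Co is in group 9, so Co³⁺ is d⁶ (9 − 3 = 6).
In an octahedral site d⁶ (HS) is t₂g⁴ eg², giving CFSE(oct) = -0.4Δ_oct = -3552 cm⁻¹.
Tetrahedral e³ t₂³ gives -0.6Δₜ = -0.6 × (4/9) × 8880 = -2368 cm⁻¹.
OSPE = -3552 − (-2368) = -1184 cm⁻¹.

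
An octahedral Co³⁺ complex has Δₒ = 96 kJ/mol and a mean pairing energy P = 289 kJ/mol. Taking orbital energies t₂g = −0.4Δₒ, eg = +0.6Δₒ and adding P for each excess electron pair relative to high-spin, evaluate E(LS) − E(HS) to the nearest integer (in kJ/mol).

386

Co³⁺: group 9, so d-count = 9 − 3 = 6.
High-spin d⁶ fills as t₂g⁴ eg² with CFSE 4(−0.4) + 2(+0.6) = -0.4Δₒ = -38 kJ/mol.
Low-spin: t₂g⁶ eg⁰, orbital CFSE = -2.4Δₒ = -230 kJ/mol; plus 2 excess pairs × P = +578 kJ/mol; total 348 kJ/mol.
E(LS) − E(HS) = 348 − (-38) = 386 kJ/mol.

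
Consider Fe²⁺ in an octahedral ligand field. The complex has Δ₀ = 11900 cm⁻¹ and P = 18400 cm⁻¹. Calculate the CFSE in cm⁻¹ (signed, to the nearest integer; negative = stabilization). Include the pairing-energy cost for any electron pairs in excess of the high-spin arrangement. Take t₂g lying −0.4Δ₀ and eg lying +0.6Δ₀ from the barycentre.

-4760

Fe²⁺: group 8, so d-count = 8 − 2 = 6.
Here Δ₀ < P (11900 < 18400), so the high-spin state is favoured.
Filling d⁶ accordingly: t₂g⁴ eg².
Orbital CFSE = -0.4Δ₀ = -0.4 × 11900 = -4760 cm⁻¹.
High-spin has no excess pairs, so no pairing correction applies.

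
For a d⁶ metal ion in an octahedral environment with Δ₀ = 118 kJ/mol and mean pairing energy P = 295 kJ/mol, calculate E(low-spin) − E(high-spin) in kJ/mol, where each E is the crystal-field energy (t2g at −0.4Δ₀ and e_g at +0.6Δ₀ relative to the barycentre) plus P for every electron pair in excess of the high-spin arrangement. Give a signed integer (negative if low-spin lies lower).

High-spin: t2g^4 e_g^2, CFSE = -0.4Δ₀ = -47 kJ/mol.
Low-spin t2g^6 e_g^0 gives -2.4Δ₀ = -283 kJ/mol, but forming 2 extra pairs costs 2P = 590 kJ/mol, so E(LS) = -283 + 590 = 307 kJ/mol.
The difference is 307 − (-47) = 354 kJ/mol, so high-spin lies lower.

354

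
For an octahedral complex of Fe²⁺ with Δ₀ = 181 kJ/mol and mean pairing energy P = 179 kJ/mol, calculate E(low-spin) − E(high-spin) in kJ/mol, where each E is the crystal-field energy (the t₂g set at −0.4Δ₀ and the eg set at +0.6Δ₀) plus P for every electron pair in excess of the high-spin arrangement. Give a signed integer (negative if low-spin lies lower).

-4

Fe is in group 8, so Fe²⁺ is d⁶ (8 − 2 = 6).
High-spin d⁶ fills as t₂g⁴ eg² with CFSE 4(−0.4) + 2(+0.6) = -0.4Δ₀ = -72 kJ/mol.
Low-spin: t₂g⁶ eg⁰, orbital CFSE = -2.4Δ₀ = -434 kJ/mol; plus 2 excess pairs × P = +358 kJ/mol; total -76 kJ/mol.
Thus E(LS) − E(HS) = -4 kJ/mol.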